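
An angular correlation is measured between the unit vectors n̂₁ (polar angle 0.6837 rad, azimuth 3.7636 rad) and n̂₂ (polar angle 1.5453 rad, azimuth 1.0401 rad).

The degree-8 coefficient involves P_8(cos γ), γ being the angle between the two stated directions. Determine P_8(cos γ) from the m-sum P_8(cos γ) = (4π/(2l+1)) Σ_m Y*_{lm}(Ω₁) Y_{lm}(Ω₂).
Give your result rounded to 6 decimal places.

0.094943

Term-by-term m-sum for l=8 (normalisation 4π/17 = 0.739198):
  m=-8: Y*=(0.003405, -0.012612)  Y=(-0.231365, -0.459085)  product (-0.006578, 0.001355)
  m=-7: Y*=(0.022492, 0.060059)  Y=(0.028444, -0.044057)  product (0.003286, 0.000717)
  m=-6: Y*=(-0.159196, -0.106695)  Y=(-0.371683, -0.015838)  product (0.057481, 0.042178)
  m=-5: Y*=(0.381121, -0.012031)  Y=(-0.029023, -0.054660)  product (-0.011719, -0.020483)
  m=-4: Y*=(-0.378494, 0.289867)  Y=(-0.174175, 0.282822)  product (-0.016057, -0.157534)
  m=-3: Y*=(0.072538, -0.238522)  Y=(-0.066348, -0.001413)  product (-0.005150, 0.015723)
  m=-2: Y*=(-0.073372, -0.216479)  Y=(0.153829, 0.275395)  product (0.048331, -0.053507)
  m=-1: Y*=(0.305741, 0.219199)  Y=(-0.034561, 0.058892)  product (-0.023476, 0.010430)
  m=+0: Y*=(0.116553, -0.000000)  Y=(0.310622, 0.000000)  product (0.036204, 0.000000)
  m=+1: Y*=(-0.305741, 0.219199)  Y=(0.034561, 0.058892)  product (-0.023476, -0.010430)
  m=+2: Y*=(-0.073372, 0.216479)  Y=(0.153829, -0.275395)  product (0.048331, 0.053507)
  m=+3: Y*=(-0.072538, -0.238522)  Y=(0.066348, -0.001413)  product (-0.005150, -0.015723)
  m=+4: Y*=(-0.378494, -0.289867)  Y=(-0.174175, -0.282822)  product (-0.016057, 0.157534)
  m=+5: Y*=(-0.381121, -0.012031)  Y=(0.029023, -0.054660)  product (-0.011719, 0.020483)
  m=+6: Y*=(-0.159196, 0.106695)  Y=(-0.371683, 0.015838)  product (0.057481, -0.042178)
  m=+7: Y*=(-0.022492, 0.060059)  Y=(-0.028444, -0.044057)  product (0.003286, -0.000717)
  m=+8: Y*=(0.003405, 0.012612)  Y=(-0.231365, 0.459085)  product (-0.006578, -0.001355)
Σ over m = (0.128440, -0.000000); ×(4π/17) → (0.094943, -0.000000). Real part: 0.094943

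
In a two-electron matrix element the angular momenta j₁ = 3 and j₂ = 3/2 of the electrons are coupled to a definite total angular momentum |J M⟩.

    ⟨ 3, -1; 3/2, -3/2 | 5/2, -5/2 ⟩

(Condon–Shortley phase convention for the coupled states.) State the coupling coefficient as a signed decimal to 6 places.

+0.327327  (= +√(3/28))

triangle: 2!·4!·1!/8! = 48/40320
(j±m)!: 2!·4!·0!·3!·0!·5! = 34560
prefactor² = (2J+1)·Δ·N² = 1728/7
  k=0: +1/(0!·2!·4!·0!·0!·1!) = 1/48
Σ = 1/48  ⇒  CG² = 1728/7·(1/48)² = 3/28
CG = +√(3/28) = +0.327327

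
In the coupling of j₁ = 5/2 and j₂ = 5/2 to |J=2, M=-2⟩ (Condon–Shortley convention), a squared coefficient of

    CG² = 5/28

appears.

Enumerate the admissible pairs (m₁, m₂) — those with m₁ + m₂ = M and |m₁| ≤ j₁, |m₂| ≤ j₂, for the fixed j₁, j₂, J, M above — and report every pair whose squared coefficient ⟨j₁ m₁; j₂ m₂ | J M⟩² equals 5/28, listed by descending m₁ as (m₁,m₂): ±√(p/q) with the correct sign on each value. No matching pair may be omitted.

Admissible pairs with m₁+m₂ = M = -2: (-5/2,1/2), (-3/2,-1/2), (-1/2,-3/2), (1/2,-5/2)
  (m₁,m₂)=(1/2,-5/2): CG² = 5/28, CG = +√(5/28)   ← matches the target
  (m₁,m₂)=(-1/2,-3/2): CG² = 9/28, CG = −√(9/28)
  (m₁,m₂)=(-3/2,-1/2): CG² = 9/28, CG = +√(9/28)
  (m₁,m₂)=(-5/2,1/2): CG² = 5/28, CG = −√(5/28)   ← matches the target
Pairs with CG² = 5/28: (1/2,-5/2): +√(5/28); (-5/2,1/2): −√(5/28)

(1/2,-5/2): +√(5/28); (-5/2,1/2): −√(5/28)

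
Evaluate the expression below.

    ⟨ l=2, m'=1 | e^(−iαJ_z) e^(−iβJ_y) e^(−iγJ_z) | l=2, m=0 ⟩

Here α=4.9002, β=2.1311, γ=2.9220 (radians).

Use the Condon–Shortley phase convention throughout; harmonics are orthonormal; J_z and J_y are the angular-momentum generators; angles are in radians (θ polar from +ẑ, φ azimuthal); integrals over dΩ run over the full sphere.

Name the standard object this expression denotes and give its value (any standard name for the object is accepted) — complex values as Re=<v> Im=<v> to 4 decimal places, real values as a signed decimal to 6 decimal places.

This is a Wigner D-matrix element — the rotation-matrix element ⟨l m'| R(α,β,γ) |l m⟩ in the angular-momentum basis.
First d^2_{1,0}(β=2.1311), then the phase factors e^{-i(1)α} and e^{-i(0)γ}:
Half-angle: c=0.484023, s=0.875055. N=√(6·1·2·2)=4.898979
k: max(0,(0)−(1))=0 … min(2+(0),2−(1))=1
  k=0: (−1)^1·4.8990/(2)·0.4840^3·0.8751^1 = -0.243058
  k=1: (−1)^2·4.8990/(2)·0.4840^1·0.8751^3 = +0.794416
d^2_{1,0}(2.1311) = -0.243058 +0.794416 = +0.551359
D = (+0.186709+0.982415i)·(+0.551359)·(+1.000000+0.000000i) = +0.102944+0.541663i

Wigner D-matrix element, Re=0.1029 Im=0.5417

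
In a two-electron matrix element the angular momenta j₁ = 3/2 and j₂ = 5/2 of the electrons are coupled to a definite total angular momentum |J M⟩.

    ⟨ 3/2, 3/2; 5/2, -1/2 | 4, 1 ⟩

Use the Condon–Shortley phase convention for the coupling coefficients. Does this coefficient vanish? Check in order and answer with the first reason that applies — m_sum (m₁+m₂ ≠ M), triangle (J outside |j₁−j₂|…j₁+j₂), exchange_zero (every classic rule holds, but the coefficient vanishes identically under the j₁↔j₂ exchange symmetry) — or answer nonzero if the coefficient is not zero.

nonzero

m-sum: m₁+m₂ = 3/2+(-1/2) = 1, M = 1  ✓
triangle: |j₁−j₂| = 1 ≤ J = 4 ≤ j₁+j₂ = 4  ✓
exchange: j₁≠j₂ or m₁≠m₂ — the exchange symmetry imposes no constraint here
value check: CG = +√(5/28) = +0.422577 ≠ 0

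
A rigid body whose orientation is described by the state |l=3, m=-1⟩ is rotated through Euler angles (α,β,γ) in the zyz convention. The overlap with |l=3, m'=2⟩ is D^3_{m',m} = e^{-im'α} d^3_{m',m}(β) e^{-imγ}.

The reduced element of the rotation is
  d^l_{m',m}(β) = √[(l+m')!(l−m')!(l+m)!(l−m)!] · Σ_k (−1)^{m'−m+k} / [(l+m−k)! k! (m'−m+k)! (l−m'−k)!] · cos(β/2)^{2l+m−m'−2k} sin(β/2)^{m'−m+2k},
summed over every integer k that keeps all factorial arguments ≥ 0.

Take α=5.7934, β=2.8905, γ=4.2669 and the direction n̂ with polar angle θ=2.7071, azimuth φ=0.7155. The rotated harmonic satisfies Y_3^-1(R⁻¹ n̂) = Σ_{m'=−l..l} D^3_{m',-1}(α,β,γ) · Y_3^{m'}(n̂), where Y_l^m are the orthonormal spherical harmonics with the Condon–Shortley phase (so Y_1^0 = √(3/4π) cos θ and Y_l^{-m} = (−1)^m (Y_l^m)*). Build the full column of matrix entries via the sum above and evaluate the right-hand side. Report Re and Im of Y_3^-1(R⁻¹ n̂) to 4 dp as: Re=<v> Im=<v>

Need the full column D^3_{m',-1} for m'=−3..3 at α=5.7934, β=2.8905, γ=4.2669.
cos(β/2)=0.125217, sin(β/2)=0.992129
d^3_{-3,-1}: single k=2 term ⇒ +0.000937;  D = -0.000882+0.000316i
d^3_{-2,-1}: k∈[1..2] ⇒ +0.000097 -0.012126 = -0.012030;  D = +0.011902+0.001747i
d^3_{-1,-1}: k∈[0..2] ⇒ +0.000004 -0.001936 +0.091149 = +0.089216;  D = -0.071798-0.052959i
d^3_{0,-1}: k∈[0..2] ⇒ -0.000106 +0.019925 -0.416960 = -0.397141;  D = +0.171128+0.358380i
d^3_{1,-1}: k∈[0..2] ⇒ +0.001452 -0.121531 +0.953696 = +0.833616;  D = +0.036914-0.832799i
d^3_{2,-1}: k∈[0..1] ⇒ -0.012126 +0.380631 = +0.368505;  D = +0.187588-0.317186i
d^3_{3,-1}: single k=0 term ⇒ +0.058836;  D = +0.050253-0.030599i
Y_3^{m'}(θ=2.7071,φ=0.7155) and Σ D·Y over m':
  (-0.0009+0.0003i)·(-0.0169-0.0261i)  (+0.0119+0.0017i)·(-0.0229+0.1627i)  (-0.0718-0.0530i)·(+0.3197-0.2779i)  (+0.1711+0.3584i)·(-0.3771+0.0000i)  (+0.0369-0.8328i)·(-0.3197-0.2779i)  (+0.1876-0.3172i)·(-0.0229-0.1627i)  (+0.0503-0.0306i)·(+0.0169-0.0261i)
Y_3^-1(R⁻¹ n̂) = -0.401817+0.100733i

Re=-0.4018 Im=0.1007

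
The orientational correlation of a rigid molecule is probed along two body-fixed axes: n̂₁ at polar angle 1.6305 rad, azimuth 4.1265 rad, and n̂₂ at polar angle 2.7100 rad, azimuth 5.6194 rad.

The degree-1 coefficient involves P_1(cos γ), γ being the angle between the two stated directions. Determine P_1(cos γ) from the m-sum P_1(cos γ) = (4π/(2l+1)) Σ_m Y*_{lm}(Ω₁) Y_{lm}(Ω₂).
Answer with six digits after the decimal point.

0.086691

Summing Y*_{l m}(θ₁,φ₁)·Y_{l m}(θ₂,φ₂) over m ∈ [−1, 1]; prefactor 4π/(2·1+1) = 4.188790:
  [-1]  conj(Y_{1,-1})(Ω₁) = -0.190697-0.287360i ; Y_{1,-1}(Ω₂) = +0.113838+0.089043i ; Δ = +0.003879-0.049693i
  [+0]  conj(Y_{1,0})(Ω₁) = -0.029154-0.000000i ; Y_{1,0}(Ω₂) = -0.443798+0.000000i ; Δ = +0.012939+0.000000i
  [+1]  conj(Y_{1,1})(Ω₁) = +0.190697-0.287360i ; Y_{1,1}(Ω₂) = -0.113838+0.089043i ; Δ = +0.003879+0.049693i
Σ over m = +0.020696+0.000000i; ×(4π/3) → +0.086691+0.000000i. Real part: 0.086691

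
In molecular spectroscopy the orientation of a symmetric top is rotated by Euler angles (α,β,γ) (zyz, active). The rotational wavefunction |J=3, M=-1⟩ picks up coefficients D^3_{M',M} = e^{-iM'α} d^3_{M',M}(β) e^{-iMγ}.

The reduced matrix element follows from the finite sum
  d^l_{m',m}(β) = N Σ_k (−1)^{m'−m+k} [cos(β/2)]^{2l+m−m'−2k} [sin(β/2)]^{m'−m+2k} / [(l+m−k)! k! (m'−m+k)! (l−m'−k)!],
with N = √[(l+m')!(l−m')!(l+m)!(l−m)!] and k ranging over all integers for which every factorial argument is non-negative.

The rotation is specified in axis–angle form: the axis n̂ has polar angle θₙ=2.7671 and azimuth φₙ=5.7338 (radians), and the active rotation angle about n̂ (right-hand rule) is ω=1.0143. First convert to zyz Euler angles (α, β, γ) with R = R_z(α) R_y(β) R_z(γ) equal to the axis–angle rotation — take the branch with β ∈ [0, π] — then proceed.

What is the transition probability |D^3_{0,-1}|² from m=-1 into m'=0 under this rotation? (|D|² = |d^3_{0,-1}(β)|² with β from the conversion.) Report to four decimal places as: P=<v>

Axis–angle → zyz. n̂ = (sinθₙcosφₙ, sinθₙsinφₙ, cosθₙ) = (+0.311971, -0.191007, -0.930693), ω = 1.0143.
R = I cosω + sinω [n̂]ₓ + (1−cosω) n̂n̂ᵀ gives
  R = [+0.574131, +0.762149, -0.299169; -0.818375, +0.545427, -0.181029; +0.025204, +0.348767, +0.936870]
β = atan2(√(R₁₃²+R₂₃²), R₃₃) = 0.357226; α = atan2(R₂₃, R₁₃) mod 2π = 3.685758; γ = atan2(R₃₂, −R₃₁) mod 2π = 1.642936
D^3_{0,-1}(3.6858,0.3572,1.6429) = e^{-i·0·3.6858}·d^3_{0,-1}(0.3572)·e^{-i·-1·1.6429}. Compute d first:
With c≡cos(β/2)=0.984091 and s≡sin(β/2)=0.177665, N=[6·6·2·24]^{1/2}=41.569219
k∈{0,1,2} keeps every argument non-negative
  k=0: (−1)^1·41.5692/(12)·0.9841^5·0.1777^1 = -0.568026
  k=1: (−1)^2·41.5692/(4)·0.9841^3·0.1777^3 = +0.055542
  k=2: (−1)^3·41.5692/(12)·0.9841^1·0.1777^5 = -0.000603
d^3_{0,-1}(0.3572) = -0.568026 +0.055542 -0.000603 = -0.513088
|D^3_{0,-1}|² = |d^3_{0,-1}(β)|² = (-0.513088)² = 0.263259 (the z-rotation phases have unit modulus)

P=0.2633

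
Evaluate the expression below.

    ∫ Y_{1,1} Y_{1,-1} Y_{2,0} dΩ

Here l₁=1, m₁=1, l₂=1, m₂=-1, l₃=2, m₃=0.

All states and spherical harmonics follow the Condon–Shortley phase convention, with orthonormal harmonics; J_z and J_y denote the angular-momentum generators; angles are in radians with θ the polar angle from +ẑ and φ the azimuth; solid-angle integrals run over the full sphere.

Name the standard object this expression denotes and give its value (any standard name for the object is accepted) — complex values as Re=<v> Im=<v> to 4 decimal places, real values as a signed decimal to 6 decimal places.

Gaunt coefficient, +0.126157

This is a Gaunt coefficient — the integral of a triple product of spherical harmonics over the sphere.
Rules hold: Σm=0, L=4 even, 0≤2≤2.
N = 3·3·5 = 45
Δ = 0!·2!·2!/5! = 1/30
Racah Σ t=0..0: t=0:+1/1 = 1/1
⇒ 3j(1 1 2; 0 0 0)² = 2/15, sgn +1
Racah Σ t=0..0: t=0:+1/4 = 1/4
⇒ 3j(1 1 2; 1 -1 0)² = 1/30, sgn +1
4πI² = N·(3j₀)²·(3jₘ)² = 1/5
I = +1·√(0.2/4π) = 0.12615663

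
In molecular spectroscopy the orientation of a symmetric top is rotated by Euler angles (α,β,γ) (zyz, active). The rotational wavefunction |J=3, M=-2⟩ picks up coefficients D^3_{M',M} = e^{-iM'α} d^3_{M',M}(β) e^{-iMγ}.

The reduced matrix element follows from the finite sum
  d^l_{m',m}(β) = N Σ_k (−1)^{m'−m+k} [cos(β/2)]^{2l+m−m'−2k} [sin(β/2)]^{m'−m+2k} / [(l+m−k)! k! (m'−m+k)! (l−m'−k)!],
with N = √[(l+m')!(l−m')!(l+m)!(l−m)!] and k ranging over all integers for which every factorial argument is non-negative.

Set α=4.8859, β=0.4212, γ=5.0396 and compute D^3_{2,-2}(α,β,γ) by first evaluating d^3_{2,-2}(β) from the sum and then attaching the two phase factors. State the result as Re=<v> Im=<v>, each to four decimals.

Re=0.0086 Im=0.0027

D^3_{2,-2}(4.8859,0.4212,5.0396) = e^{-i·2·4.8859}·d^3_{2,-2}(0.4212)·e^{-i·-2·5.0396}. Compute d first:
With c≡cos(β/2)=0.977906 and s≡sin(β/2)=0.209047, N=[120·1·1·120]^{1/2}=120.000000
The bounds max(0,m−m')=0 and min(l+m,l−m')=1 give 2 terms
  k=0: (−1)^4·120.0000/(24)·0.9779^2·0.2090^4 = +0.009131
  k=1: (−1)^5·120.0000/(120)·0.9779^0·0.2090^6 = -0.000083
d^3_{2,-2}(0.4212) = +0.009131 -0.000083 = +0.009048
Phases: e^{-i·(2)·4.8859}=-0.940390+0.340099i, e^{-i·(-2)·5.0396}=-0.793400-0.608701i ⇒ D=+0.008624+0.002738i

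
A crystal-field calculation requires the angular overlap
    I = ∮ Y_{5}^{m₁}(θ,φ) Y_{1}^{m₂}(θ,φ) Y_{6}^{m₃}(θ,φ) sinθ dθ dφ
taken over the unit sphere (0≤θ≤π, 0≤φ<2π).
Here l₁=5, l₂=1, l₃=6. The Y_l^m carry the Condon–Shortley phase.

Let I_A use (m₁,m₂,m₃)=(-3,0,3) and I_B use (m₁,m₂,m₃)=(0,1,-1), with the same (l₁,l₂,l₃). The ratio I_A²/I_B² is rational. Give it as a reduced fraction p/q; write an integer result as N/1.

9/7

Same 5,1,6: normalisation and zero-m 3j drop out of the ratio.
A: Δ: 0! 10! 2! / 13! → 1/858; sum: t=0:+1/80640 = 1/80640; 3j²(5 1 6; -3 0 3) = Δ·Π!·Σ² = 9/286  (sign -1)
B: Δ: 0! 10! 2! / 13! → 1/858; sum: t=0:+1/28800 = 1/28800; 3j²(5 1 6; 0 1 -1) = Δ·Π!·Σ² = 7/286  (sign -1)
I_A²/I_B² = (9/286)/(7/286) = 9/7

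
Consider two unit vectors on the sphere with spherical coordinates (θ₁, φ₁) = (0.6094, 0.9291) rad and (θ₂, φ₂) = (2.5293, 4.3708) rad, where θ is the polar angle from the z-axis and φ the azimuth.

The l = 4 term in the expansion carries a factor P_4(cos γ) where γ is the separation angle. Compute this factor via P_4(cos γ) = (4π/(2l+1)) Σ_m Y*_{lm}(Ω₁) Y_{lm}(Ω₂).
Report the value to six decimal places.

0.857736

Summing Y*_{l m}(θ₁,φ₁)·Y_{l m}(θ₂,φ₂) over m ∈ [−4, 4]; prefactor 4π/(2·4+1) = 1.396263:
  term(m=-4) = (0.000830, -0.002138)   from Y*(Ω₁)=(-0.039864, -0.025823), Y(Ω₂)=(0.009804, 0.047283)
  term(m=-3) = (0.023256, -0.029325)   from Y*(Ω₁)=(-0.180508, 0.066770), Y(Ω₂)=(-0.166190, 0.100986)
  term(m=-2) = (0.136607, -0.093501)   from Y*(Ω₁)=(-0.115152, 0.389572), Y(Ω₂)=(-0.316047, -0.257240)
  term(m=-1) = (0.135946, -0.042069)   from Y*(Ω₁)=(0.226827, 0.303575), Y(Ω₂)=(0.125794, -0.353826)
  term(m=+0) = (0.021030, 0.000000)   from Y*(Ω₁)=(-0.142596, -0.000000), Y(Ω₂)=(-0.147476, 0.000000)
  term(m=+1) = (0.135946, 0.042069)   from Y*(Ω₁)=(-0.226827, 0.303575), Y(Ω₂)=(-0.125794, -0.353826)
  term(m=+2) = (0.136607, 0.093501)   from Y*(Ω₁)=(-0.115152, -0.389572), Y(Ω₂)=(-0.316047, 0.257240)
  term(m=+3) = (0.023256, 0.029325)   from Y*(Ω₁)=(0.180508, 0.066770), Y(Ω₂)=(0.166190, 0.100986)
  term(m=+4) = (0.000830, 0.002138)   from Y*(Ω₁)=(-0.039864, 0.025823), Y(Ω₂)=(0.009804, -0.047283)
Total Σ_m = (0.614308, -0.000000). Multiply by 1.396263: (0.857736, -0.000000). P_4(cos γ) = 0.857736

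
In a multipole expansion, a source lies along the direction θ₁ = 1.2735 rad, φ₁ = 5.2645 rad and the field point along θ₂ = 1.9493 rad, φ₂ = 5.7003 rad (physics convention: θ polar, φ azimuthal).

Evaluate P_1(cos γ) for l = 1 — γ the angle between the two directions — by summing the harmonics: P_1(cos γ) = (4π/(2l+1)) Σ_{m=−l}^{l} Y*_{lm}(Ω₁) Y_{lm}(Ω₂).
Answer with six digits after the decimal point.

0.697165

Addition theorem: P_1(cos γ) = (4π/3) Σ_m Y*_{lm}(Ω₁) Y_{lm}(Ω₂), m = −1…1:
  m=-1: (+0.173258-0.281256i) × (+0.268029+0.176711i) = +0.096139-0.044768i  (running Σ = +0.096139-0.044768i)
  m=0: (+0.143129-0.000000i) × (-0.180554+0.000000i) = -0.025843+0.000000i  (running Σ = +0.070297-0.044768i)
  m=1: (-0.173258-0.281256i) × (-0.268029+0.176711i) = +0.096139+0.044768i  (running Σ = +0.166436+0.000000i)
Σ over m = +0.166436+0.000000i; ×(4π/3) → +0.697165+0.000000i. Real part: 0.697165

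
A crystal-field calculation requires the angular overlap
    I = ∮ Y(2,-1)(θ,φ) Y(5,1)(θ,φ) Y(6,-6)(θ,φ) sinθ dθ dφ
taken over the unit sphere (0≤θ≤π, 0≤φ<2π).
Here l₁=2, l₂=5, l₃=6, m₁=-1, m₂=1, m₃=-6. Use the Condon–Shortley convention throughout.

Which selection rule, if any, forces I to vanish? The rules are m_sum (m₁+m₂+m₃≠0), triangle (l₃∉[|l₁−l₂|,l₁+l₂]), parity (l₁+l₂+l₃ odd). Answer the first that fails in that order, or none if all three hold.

azimuthal sum: -1 + 1 − 6 = -6  ✗
3 ≤ 6 ≤ 7 (triangle on l)
L = 2 + 5 + 6 = 13 (odd)

m_sum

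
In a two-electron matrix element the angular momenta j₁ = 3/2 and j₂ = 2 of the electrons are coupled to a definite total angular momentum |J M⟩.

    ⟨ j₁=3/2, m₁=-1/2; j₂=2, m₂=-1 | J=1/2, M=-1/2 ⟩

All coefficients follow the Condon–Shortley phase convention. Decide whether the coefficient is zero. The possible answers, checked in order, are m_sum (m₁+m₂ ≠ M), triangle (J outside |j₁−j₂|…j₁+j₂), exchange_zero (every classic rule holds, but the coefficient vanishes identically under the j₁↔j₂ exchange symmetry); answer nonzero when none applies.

m_sum

m-sum: m₁+m₂ = -1/2+(-1) = -3/2, M = -1/2  ✗ ⇒ coefficient is 0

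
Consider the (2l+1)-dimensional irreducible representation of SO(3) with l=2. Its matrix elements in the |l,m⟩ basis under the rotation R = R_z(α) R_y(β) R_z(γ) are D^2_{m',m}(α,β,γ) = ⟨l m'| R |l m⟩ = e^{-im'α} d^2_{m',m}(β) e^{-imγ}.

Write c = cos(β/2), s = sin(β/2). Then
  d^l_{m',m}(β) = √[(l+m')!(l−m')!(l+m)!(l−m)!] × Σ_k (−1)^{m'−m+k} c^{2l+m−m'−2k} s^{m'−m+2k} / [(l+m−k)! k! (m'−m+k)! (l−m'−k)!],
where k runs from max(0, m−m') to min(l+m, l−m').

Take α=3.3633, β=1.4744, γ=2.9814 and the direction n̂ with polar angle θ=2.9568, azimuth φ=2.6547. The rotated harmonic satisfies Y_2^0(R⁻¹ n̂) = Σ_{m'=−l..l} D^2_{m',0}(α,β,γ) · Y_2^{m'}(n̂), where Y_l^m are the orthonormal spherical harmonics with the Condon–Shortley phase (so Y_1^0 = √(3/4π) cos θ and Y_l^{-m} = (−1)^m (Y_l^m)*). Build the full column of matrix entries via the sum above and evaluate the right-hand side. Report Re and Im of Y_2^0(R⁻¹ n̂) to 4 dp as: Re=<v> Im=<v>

Need the full column D^2_{m',0} for m'=−2..2 at α=3.3633, β=1.4744, γ=2.9814.
cos(β/2)=0.740354, sin(β/2)=0.672218
d^2_{-2,0}: single k=2 term ⇒ +0.606700;  D = +0.548027+0.260290i
d^2_{-1,0}: k∈[1..2] ⇒ +0.668195 -0.550864 = +0.117331;  D = -0.114459-0.025801i
d^2_{0,0}: k∈[0..2] ⇒ +0.300439 -0.990736 +0.204192 = -0.486105;  D = -0.486105+0.000000i
d^2_{1,0}: k∈[0..1] ⇒ -0.668195 +0.550864 = -0.117331;  D = +0.114459-0.025801i
d^2_{2,0}: single k=0 term ⇒ +0.606700;  D = +0.548027-0.260290i
Y_2^{m'}(θ=2.9568,φ=2.6547) and Σ D·Y over m':
  (+0.5480+0.2603i)·(+0.0073+0.0108i)  (-0.1145-0.0258i)·(+0.1233+0.0653i)  (-0.4861+0.0000i)·(+0.5988+0.0000i)  (+0.1145-0.0258i)·(-0.1233+0.0653i)  (+0.5480-0.2603i)·(+0.0073-0.0108i)
Y_2^0(R⁻¹ n̂) = -0.313538+0.000000i

Re=-0.3135 Im=0.0000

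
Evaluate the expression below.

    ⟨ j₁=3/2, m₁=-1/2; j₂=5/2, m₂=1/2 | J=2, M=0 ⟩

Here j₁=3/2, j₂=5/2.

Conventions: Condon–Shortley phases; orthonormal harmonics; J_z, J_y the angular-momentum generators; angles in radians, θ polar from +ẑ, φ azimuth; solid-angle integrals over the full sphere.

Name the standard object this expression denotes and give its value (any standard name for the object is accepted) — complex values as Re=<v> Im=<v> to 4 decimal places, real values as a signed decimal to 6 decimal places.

This is a Clebsch–Gordan (vector-coupling) coefficient.
√[5·2!1!3!/7! · 1!2!3!2!2!2!] = √(8/7)
  +(−1)^1/∏(1,1,1,2,0,1)! = -1/2  (running -1/2)
  +(−1)^2/∏(2,0,0,1,1,2)! = 1/4  (running -1/4)
⟨..|..⟩ = √(8/7)·(-1/4) = -0.267261

Clebsch–Gordan coefficient, −√(1/14) ≈ -0.267261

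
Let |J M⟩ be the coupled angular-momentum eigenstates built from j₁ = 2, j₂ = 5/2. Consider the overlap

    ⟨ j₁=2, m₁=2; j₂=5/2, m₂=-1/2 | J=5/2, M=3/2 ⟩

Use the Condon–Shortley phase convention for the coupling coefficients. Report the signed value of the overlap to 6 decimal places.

j₁+j₂−J=2  J+j₁−j₂=2  J−j₁+j₂=3  j₁+j₂+J+1=8
(j₁±m₁, j₂±m₂, J±M) = (4,0,2,3,4,1)
P² = 864/35
sum k=0..0:
  [0] +1/8 = 1/8
S = 1/8
C² = P²·S² = 27/70 ; C = +0.621059

+√(27/70) ≈ +0.621059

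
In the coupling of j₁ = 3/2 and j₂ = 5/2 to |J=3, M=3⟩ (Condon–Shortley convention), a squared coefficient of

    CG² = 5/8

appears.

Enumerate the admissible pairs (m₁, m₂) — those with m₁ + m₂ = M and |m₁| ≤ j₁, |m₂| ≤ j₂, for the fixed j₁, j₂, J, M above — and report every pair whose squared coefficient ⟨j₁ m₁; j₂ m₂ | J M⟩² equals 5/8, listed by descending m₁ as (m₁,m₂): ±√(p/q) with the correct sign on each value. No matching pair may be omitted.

Admissible pairs with m₁+m₂ = M = 3: (1/2,5/2), (3/2,3/2)
  (m₁,m₂)=(3/2,3/2): CG² = 3/8, CG = +√(3/8)
  (m₁,m₂)=(1/2,5/2): CG² = 5/8, CG = −√(5/8)   ← matches the target
Pairs with CG² = 5/8: (1/2,5/2): −√(5/8)

(1/2,5/2): −√(5/8)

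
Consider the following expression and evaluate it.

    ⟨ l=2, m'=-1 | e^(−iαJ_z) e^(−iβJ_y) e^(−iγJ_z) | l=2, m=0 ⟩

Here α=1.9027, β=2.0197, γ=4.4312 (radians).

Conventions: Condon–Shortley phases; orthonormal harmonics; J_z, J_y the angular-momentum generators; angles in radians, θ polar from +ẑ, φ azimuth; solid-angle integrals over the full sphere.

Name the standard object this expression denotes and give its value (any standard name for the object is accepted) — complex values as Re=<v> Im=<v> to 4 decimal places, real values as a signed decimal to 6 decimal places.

Wigner D-matrix element, Re=0.1560 Im=-0.4527

This is a Wigner D-matrix element — the rotation-matrix element ⟨l m'| R(α,β,γ) |l m⟩ in the angular-momentum basis.
First d^2_{-1,0}(β=2.0197), then the phase factors e^{-i(-1)α} and e^{-i(0)γ}:
Half-angle: c=0.531988, s=0.846752. N=√(1·6·2·2)=4.898979
k: max(0,(0)−(-1))=1 … min(2+(0),2−(-1))=2
  k=1: (−1)^0·4.8990/(2)·0.5320^3·0.8468^1 = +0.312275
  k=2: (−1)^1·4.8990/(2)·0.5320^1·0.8468^3 = -0.791127
d^2_{-1,0}(2.0197) = +0.312275 -0.791127 = -0.478852
D = (-0.325843+0.945424i)·(-0.478852)·(+1.000000+0.000000i) = +0.156031-0.452718i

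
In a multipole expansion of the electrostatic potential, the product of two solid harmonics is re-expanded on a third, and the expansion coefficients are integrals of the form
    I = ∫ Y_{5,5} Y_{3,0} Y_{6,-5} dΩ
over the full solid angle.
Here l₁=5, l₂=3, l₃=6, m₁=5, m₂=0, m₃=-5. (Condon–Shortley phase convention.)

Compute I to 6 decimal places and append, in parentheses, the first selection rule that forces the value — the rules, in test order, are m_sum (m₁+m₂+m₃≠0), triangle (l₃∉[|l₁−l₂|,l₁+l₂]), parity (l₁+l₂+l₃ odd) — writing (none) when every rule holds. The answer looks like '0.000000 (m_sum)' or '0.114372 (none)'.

0.207001 (none)

Checks pass: Σm=0; 14 even; l₃=6∈[2,8].
(2·5+1)(2·3+1)(2·6+1) = 1001
Δ: 2! 8! 4! / 15! → 1/675675
sum: t=0:+1/8640 t=1:−1/2304 t=2:+1/8640 = -7/34560
3j²(5 3 6; 0 0 0) = Δ·Π!·Σ² = 7/429  (sign -1)
sum: t=0:+1/483840 = 1/483840
3j²(5 3 6; 5 0 -5) = Δ·Π!·Σ² = 3/91  (sign -1)
combine: 4πI² = 1001·7/429·3/91 = 7/13
take √, sign +1: I = 0.20700098
No selection rule forces the value: the integral is nonzero (none).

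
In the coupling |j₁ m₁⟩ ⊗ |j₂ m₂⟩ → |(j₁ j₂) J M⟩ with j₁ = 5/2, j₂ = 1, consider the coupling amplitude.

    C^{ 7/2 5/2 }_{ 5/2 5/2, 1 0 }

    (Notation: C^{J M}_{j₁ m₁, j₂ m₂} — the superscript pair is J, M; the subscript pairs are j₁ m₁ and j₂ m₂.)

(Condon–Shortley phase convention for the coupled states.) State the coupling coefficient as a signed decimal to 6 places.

j₁+j₂−J=0  J+j₁−j₂=5  J−j₁+j₂=2  j₁+j₂+J+1=8
(j₁±m₁, j₂±m₂, J±M) = (5,0,1,1,6,1)
P² = 28800/7
sum k=0..0:
  [0] +1/120 = 1/120
S = 1/120
C² = P²·S² = 2/7 ; C = +0.534522

+0.534522  (= +√(2/7))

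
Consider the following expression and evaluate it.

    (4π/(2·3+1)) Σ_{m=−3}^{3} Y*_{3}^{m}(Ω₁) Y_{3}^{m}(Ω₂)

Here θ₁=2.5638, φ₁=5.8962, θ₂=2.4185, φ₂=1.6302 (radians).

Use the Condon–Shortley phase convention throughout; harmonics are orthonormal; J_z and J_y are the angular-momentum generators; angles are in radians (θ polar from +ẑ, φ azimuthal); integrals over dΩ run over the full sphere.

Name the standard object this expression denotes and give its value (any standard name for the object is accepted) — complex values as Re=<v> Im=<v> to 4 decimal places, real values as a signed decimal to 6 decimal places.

This sum is the spherical-harmonic addition theorem: it equals the Legendre polynomial P_l(cos γ) of the angle γ between the two directions.
Addition theorem: P_3(cos γ) = (4π/7) Σ_m Y*_{lm}(Ω₁) Y_{lm}(Ω₂), m = −3…3:
  term(m=-3) = (0.007998, 0.001886)   from Y*(Ω₁)=(0.027087, -0.062348), Y(Ω₂)=(0.021429, 0.118969)
  term(m=-2) = (-0.053743, 0.066730)   from Y*(Ω₁)=(-0.182631, 0.178504), Y(Ω₂)=(0.333140, -0.039767)
  term(m=-1) = (-0.074018, -0.154653)   from Y*(Ω₁)=(0.410033, -0.167103), Y(Ω₂)=(-0.022989, -0.386541)
  term(m=+0) = (-0.008417, -0.000000)   from Y*(Ω₁)=(-0.158943, -0.000000), Y(Ω₂)=(0.052959, 0.000000)
  term(m=+1) = (-0.074018, 0.154653)   from Y*(Ω₁)=(-0.410033, -0.167103), Y(Ω₂)=(0.022989, -0.386541)
  term(m=+2) = (-0.053743, -0.066730)   from Y*(Ω₁)=(-0.182631, -0.178504), Y(Ω₂)=(0.333140, 0.039767)
  term(m=+3) = (0.007998, -0.001886)   from Y*(Ω₁)=(-0.027087, -0.062348), Y(Ω₂)=(-0.021429, 0.118969)
Total Σ_m = (-0.247945, -0.000000). Multiply by 1.795196: (-0.445110, -0.000000). P_3(cos γ) = -0.445110

Legendre polynomial (addition theorem), -0.445110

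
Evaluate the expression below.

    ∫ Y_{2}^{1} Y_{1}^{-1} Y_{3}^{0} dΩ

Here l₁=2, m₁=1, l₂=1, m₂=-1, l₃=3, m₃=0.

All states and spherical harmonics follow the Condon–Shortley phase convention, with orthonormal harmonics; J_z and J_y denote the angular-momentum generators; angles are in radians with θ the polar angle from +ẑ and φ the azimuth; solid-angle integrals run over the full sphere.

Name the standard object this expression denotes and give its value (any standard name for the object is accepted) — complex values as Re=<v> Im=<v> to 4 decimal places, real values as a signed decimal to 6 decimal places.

Gaunt coefficient, +0.143048

This is a Gaunt coefficient — the integral of a triple product of spherical harmonics over the sphere.
Checks pass: Σm=0; 6 even; l₃=3∈[1,3].
(2·2+1)(2·1+1)(2·3+1) = 105
Δ: 0! 4! 2! / 7! → 1/105
sum: t=0:+1/4 = 1/4
3j²(2 1 3; 0 0 0) = Δ·Π!·Σ² = 3/35  (sign -1)
sum: t=0:+1/12 = 1/12
3j²(2 1 3; 1 -1 0) = Δ·Π!·Σ² = 1/35  (sign -1)
combine: 4πI² = 105·3/35·1/35 = 9/35
take √, sign +1: I = 0.14304817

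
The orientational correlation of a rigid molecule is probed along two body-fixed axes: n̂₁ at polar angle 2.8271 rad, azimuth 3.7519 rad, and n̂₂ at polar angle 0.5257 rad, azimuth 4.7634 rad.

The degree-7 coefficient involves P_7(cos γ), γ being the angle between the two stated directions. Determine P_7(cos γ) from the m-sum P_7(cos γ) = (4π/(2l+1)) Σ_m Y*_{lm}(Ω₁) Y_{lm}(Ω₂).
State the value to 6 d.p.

Expand P_7 via completeness: Σ_{m} conj(Y_{7,m}) at Ω₁ times Y_{7,m} at Ω₂ —
  [-7]  conj(Y_{7,-7})(Ω₁) = (0.000058, 0.000123) ; Y_{7,-7}(Ω₂) = (-0.001401, -0.003754) ; Δ = (0.000000, -0.000000)
  [-6]  conj(Y_{7,-6})(Ω₁) = (0.001353, 0.000775) ; Y_{7,-6}(Ω₂) = (-0.024642, 0.007787) ; Δ = (-0.000039, -0.000009)
  [-5]  conj(Y_{7,-5})(Ω₁) = (0.011133, -0.001005) ; Y_{7,-5}(Ω₂) = (0.025708, 0.098597) ; Δ = (0.000385, 0.001072)
  [-4]  conj(Y_{7,-4})(Ω₁) = (0.042779, -0.036059) ; Y_{7,-4}(Ω₂) = (0.265139, -0.054864) ; Δ = (0.009364, -0.011908)
  [-3]  conj(Y_{7,-3})(Ω₁) = (0.050753, -0.190687) ; Y_{7,-3}(Ω₂) = (-0.071750, -0.465190) ; Δ = (-0.092347, -0.009928)
  [-2]  conj(Y_{7,-2})(Ω₁) = (-0.158583, -0.434194) ; Y_{7,-2}(Ω₂) = (-0.432176, 0.044245) ; Δ = (0.087746, 0.180632)
  [-1]  conj(Y_{7,-1})(Ω₁) = (-0.478276, -0.334495) ; Y_{7,-1}(Ω₂) = (-0.002311, -0.045255) ; Δ = (-0.014032, 0.022417)
  [+0]  conj(Y_{7,0})(Ω₁) = (-0.025608, -0.000000) ; Y_{7,0}(Ω₂) = (-0.447481, 0.000000) ; Δ = (0.011459, 0.000000)
  [+1]  conj(Y_{7,1})(Ω₁) = (0.478276, -0.334495) ; Y_{7,1}(Ω₂) = (0.002311, -0.045255) ; Δ = (-0.014032, -0.022417)
  [+2]  conj(Y_{7,2})(Ω₁) = (-0.158583, 0.434194) ; Y_{7,2}(Ω₂) = (-0.432176, -0.044245) ; Δ = (0.087746, -0.180632)
  [+3]  conj(Y_{7,3})(Ω₁) = (-0.050753, -0.190687) ; Y_{7,3}(Ω₂) = (0.071750, -0.465190) ; Δ = (-0.092347, 0.009928)
  [+4]  conj(Y_{7,4})(Ω₁) = (0.042779, 0.036059) ; Y_{7,4}(Ω₂) = (0.265139, 0.054864) ; Δ = (0.009364, 0.011908)
  [+5]  conj(Y_{7,5})(Ω₁) = (-0.011133, -0.001005) ; Y_{7,5}(Ω₂) = (-0.025708, 0.098597) ; Δ = (0.000385, -0.001072)
  [+6]  conj(Y_{7,6})(Ω₁) = (0.001353, -0.000775) ; Y_{7,6}(Ω₂) = (-0.024642, -0.007787) ; Δ = (-0.000039, 0.000009)
  [+7]  conj(Y_{7,7})(Ω₁) = (-0.000058, 0.000123) ; Y_{7,7}(Ω₂) = (0.001401, -0.003754) ; Δ = (0.000000, 0.000000)
Total Σ_m = (-0.006387, -0.000000). Multiply by 0.837758: (-0.005351, -0.000000). P_7(cos γ) = -0.005351

-0.005351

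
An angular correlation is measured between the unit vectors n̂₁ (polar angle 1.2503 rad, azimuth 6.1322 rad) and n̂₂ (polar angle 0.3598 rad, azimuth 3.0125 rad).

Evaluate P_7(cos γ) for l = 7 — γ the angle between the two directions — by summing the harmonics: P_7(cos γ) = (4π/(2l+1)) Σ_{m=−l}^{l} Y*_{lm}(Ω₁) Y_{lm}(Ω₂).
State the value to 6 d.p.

0.084596

Expand P_7 via completeness: Σ_{m} conj(Y_{7,m}) at Ω₁ times Y_{7,m} at Ω₂ —
  [-7]  conj(Y_{7,-7})(Ω₁) = +0.170495-0.302035i ; Y_{7,-7}(Ω₂) = -0.000208-0.000263i ; Δ = -0.000115+0.000018i
  [-6]  conj(Y_{7,-6})(Ω₁) = +0.265771-0.339011i ; Y_{7,-6}(Ω₂) = +0.002384+0.002333i ; Δ = +0.001425-0.000188i
  [-5]  conj(Y_{7,-5})(Ω₁) = +0.059726-0.056193i ; Y_{7,-5}(Ω₂) = -0.016475-0.012407i ; Δ = -0.001681+0.000185i
  [-4]  conj(Y_{7,-4})(Ω₁) = -0.263983+0.182132i ; Y_{7,-4}(Ω₂) = +0.076999+0.043716i ; Δ = -0.028288+0.002484i
  [-3]  conj(Y_{7,-3})(Ω₁) = -0.182143+0.088650i ; Y_{7,-3}(Ω₂) = -0.245578-0.100166i ; Δ = +0.053610-0.003526i
  [-2]  conj(Y_{7,-2})(Ω₁) = +0.232771-0.072507i ; Y_{7,-2}(Ω₂) = +0.498115+0.131542i ; Δ = +0.125484-0.005498i
  [-1]  conj(Y_{7,-1})(Ω₁) = +0.236256-0.035945i ; Y_{7,-1}(Ω₂) = -0.486202-0.063116i ; Δ = -0.117137+0.002565i
  [+0]  conj(Y_{7,0})(Ω₁) = -0.218208-0.000000i ; Y_{7,0}(Ω₂) = -0.157576+0.000000i ; Δ = +0.034384+0.000000i
  [+1]  conj(Y_{7,1})(Ω₁) = -0.236256-0.035945i ; Y_{7,1}(Ω₂) = +0.486202-0.063116i ; Δ = -0.117137-0.002565i
  [+2]  conj(Y_{7,2})(Ω₁) = +0.232771+0.072507i ; Y_{7,2}(Ω₂) = +0.498115-0.131542i ; Δ = +0.125484+0.005498i
  [+3]  conj(Y_{7,3})(Ω₁) = +0.182143+0.088650i ; Y_{7,3}(Ω₂) = +0.245578-0.100166i ; Δ = +0.053610+0.003526i
  [+4]  conj(Y_{7,4})(Ω₁) = -0.263983-0.182132i ; Y_{7,4}(Ω₂) = +0.076999-0.043716i ; Δ = -0.028288-0.002484i
  [+5]  conj(Y_{7,5})(Ω₁) = -0.059726-0.056193i ; Y_{7,5}(Ω₂) = +0.016475-0.012407i ; Δ = -0.001681-0.000185i
  [+6]  conj(Y_{7,6})(Ω₁) = +0.265771+0.339011i ; Y_{7,6}(Ω₂) = +0.002384-0.002333i ; Δ = +0.001425+0.000188i
  [+7]  conj(Y_{7,7})(Ω₁) = -0.170495-0.302035i ; Y_{7,7}(Ω₂) = +0.000208-0.000263i ; Δ = -0.000115-0.000018i
Σ over m = +0.100979+0.000000i; ×(4π/15) → +0.084596+0.000000i. Real part: 0.084596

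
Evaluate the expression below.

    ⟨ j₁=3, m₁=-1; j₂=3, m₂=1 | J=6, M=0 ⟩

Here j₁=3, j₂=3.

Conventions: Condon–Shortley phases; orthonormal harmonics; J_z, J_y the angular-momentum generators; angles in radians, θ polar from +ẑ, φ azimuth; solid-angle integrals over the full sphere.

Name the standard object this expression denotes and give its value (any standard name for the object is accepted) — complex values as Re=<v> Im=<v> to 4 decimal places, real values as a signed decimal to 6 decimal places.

Clebsch–Gordan coefficient, +√(75/308) ≈ +0.493464

This is a Clebsch–Gordan (vector-coupling) coefficient.
j₁+j₂−J=0  J+j₁−j₂=6  J−j₁+j₂=6  j₁+j₂+J+1=13
(j₁±m₁, j₂±m₂, J±M) = (2,4,4,2,6,6)
P² = 99532800/77
sum k=0..0:
  [0] +1/2304 = 1/2304
S = 1/2304
C² = P²·S² = 75/308 ; C = +0.493464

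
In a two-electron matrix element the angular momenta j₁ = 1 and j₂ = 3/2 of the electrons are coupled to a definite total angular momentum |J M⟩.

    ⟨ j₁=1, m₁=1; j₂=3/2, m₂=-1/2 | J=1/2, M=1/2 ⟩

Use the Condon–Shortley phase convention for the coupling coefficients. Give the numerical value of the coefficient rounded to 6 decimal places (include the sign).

triangle: 2!·0!·1!/4! = 2/24
(j±m)!: 2!·0!·1!·2!·1!·0! = 4
prefactor² = (2J+1)·Δ·N² = 2/3
  k=0: +1/(0!·2!·0!·1!·0!·0!) = 1/2
Σ = 1/2  ⇒  CG² = 2/3·(1/2)² = 1/6
CG = +√(1/6) = +0.408248

+0.408248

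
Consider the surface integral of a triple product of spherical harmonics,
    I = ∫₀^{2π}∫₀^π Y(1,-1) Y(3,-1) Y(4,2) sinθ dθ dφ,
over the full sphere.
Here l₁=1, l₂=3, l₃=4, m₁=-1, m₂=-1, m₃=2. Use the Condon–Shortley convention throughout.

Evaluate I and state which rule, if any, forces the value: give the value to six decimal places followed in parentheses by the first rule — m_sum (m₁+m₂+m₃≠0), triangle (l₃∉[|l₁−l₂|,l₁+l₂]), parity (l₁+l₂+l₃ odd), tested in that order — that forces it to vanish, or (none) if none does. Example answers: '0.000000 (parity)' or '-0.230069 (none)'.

Checks pass: Σm=0; 8 even; l₃=4∈[2,4].
(2·1+1)(2·3+1)(2·4+1) = 189
Δ: 0! 2! 6! / 9! → 1/252
sum: t=0:+1/36 = 1/36
3j²(1 3 4; 0 0 0) = Δ·Π!·Σ² = 4/63  (sign +1)
sum: t=0:+1/96 = 1/96
3j²(1 3 4; -1 -1 2) = Δ·Π!·Σ² = 5/84  (sign +1)
combine: 4πI² = 189·4/63·5/84 = 5/7
take √, sign +1: I = 0.23841361
No selection rule forces the value: the integral is nonzero (none).

0.238414 (none)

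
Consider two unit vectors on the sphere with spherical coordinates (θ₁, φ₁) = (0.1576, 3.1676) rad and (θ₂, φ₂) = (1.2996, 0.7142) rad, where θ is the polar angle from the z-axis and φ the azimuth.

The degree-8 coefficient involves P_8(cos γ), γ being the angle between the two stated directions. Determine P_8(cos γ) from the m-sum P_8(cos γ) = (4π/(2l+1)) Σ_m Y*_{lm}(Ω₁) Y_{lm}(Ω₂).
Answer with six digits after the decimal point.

Expand P_8 via completeness: Σ_{m} conj(Y_{8,m}) at Ω₁ times Y_{8,m} at Ω₂ —
  m=-8: Y*=(0.000000, 0.000000)  Y=(0.322242, 0.206359)  product (0.000000, 0.000000)
  m=-7: Y*=(-0.000005, -0.000001)  Y=(0.120477, 0.408174)  product (-0.000000, -0.000002)
  m=-6: Y*=(0.000076, 0.000012)  Y=(-0.009533, 0.020942)  product (-0.000001, 0.000001)
  m=-5: Y*=(-0.000882, -0.000115)  Y=(0.316257, -0.144816)  product (-0.000296, 0.000091)
  m=-4: Y*=(0.007651, 0.000799)  Y=(0.148563, 0.043492)  product (0.001102, 0.000451)
  m=-3: Y*=(-0.049018, -0.003832)  Y=(-0.151179, -0.234926)  product (0.006510, 0.012095)
  m=-2: Y*=(0.220866, 0.011499)  Y=(0.029087, -0.202888)  product (0.008757, -0.044476)
  m=-1: Y*=(-0.617405, -0.016061)  Y=(-0.184386, 0.159837)  product (0.116408, -0.095722)
  m=+0: Y*=(0.697955, -0.000000)  Y=(-0.218088, 0.000000)  product (-0.152215, 0.000000)
  m=+1: Y*=(0.617405, -0.016061)  Y=(0.184386, 0.159837)  product (0.116408, 0.095722)
  m=+2: Y*=(0.220866, -0.011499)  Y=(0.029087, 0.202888)  product (0.008757, 0.044476)
  m=+3: Y*=(0.049018, -0.003832)  Y=(0.151179, -0.234926)  product (0.006510, -0.012095)
  m=+4: Y*=(0.007651, -0.000799)  Y=(0.148563, -0.043492)  product (0.001102, -0.000451)
  m=+5: Y*=(0.000882, -0.000115)  Y=(-0.316257, -0.144816)  product (-0.000296, -0.000091)
  m=+6: Y*=(0.000076, -0.000012)  Y=(-0.009533, -0.020942)  product (-0.000001, -0.000001)
  m=+7: Y*=(0.000005, -0.000001)  Y=(-0.120477, 0.408174)  product (-0.000000, 0.000002)
  m=+8: Y*=(0.000000, -0.000000)  Y=(0.322242, -0.206359)  product (0.000000, -0.000000)
Accumulated sum (0.112746, 0.000000); after 4π/(2l+1) scaling, (0.083342, 0.000000) ⇒ P_8 = 0.083342

0.083342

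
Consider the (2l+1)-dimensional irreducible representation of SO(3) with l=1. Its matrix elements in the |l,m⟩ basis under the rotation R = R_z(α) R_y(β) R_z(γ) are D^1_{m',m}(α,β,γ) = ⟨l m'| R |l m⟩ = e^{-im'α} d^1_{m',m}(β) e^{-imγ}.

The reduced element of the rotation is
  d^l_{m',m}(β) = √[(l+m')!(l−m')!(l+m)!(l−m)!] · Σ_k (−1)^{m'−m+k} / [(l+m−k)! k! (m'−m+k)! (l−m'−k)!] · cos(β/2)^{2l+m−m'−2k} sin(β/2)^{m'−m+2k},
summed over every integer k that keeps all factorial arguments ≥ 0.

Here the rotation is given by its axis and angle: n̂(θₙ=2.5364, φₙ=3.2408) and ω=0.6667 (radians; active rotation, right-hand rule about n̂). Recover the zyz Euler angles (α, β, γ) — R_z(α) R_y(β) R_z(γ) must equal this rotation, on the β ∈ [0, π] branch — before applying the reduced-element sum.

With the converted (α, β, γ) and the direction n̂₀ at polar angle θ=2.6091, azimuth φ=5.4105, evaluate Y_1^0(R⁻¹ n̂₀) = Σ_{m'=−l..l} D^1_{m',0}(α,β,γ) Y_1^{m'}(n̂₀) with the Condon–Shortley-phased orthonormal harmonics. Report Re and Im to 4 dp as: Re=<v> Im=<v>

Axis–angle → zyz. n̂ = (sinθₙcosφₙ, sinθₙsinφₙ, cosθₙ) = (-0.566123, -0.056349, -0.822393), ω = 0.6667.
R = I cosω + sinω [n̂]ₓ + (1−cosω) n̂n̂ᵀ gives
  R = [+0.854495, +0.515395, +0.064850; -0.501733, +0.786547, +0.360011; +0.134541, -0.340165, +0.930691]
β = atan2(√(R₁₃²+R₂₃²), R₃₃) = 0.374498; α = atan2(R₂₃, R₁₃) mod 2π = 1.392576; γ = atan2(R₃₂, −R₃₁) mod 2π = 4.335754
Need the full column D^1_{m',0} for m'=−1..1 at α=1.3926, β=0.3745, γ=4.3358.
cos(β/2)=0.982520, sin(β/2)=0.186157
d^1_{-1,0}: single k=1 term ⇒ +0.258664;  D = +0.045856+0.254566i
d^1_{0,0}: k∈[0..1] ⇒ +0.965346 -0.034654 = +0.930691;  D = +0.930691+0.000000i
d^1_{1,0}: single k=0 term ⇒ -0.258664;  D = -0.045856+0.254566i
Y_1^{m'}(θ=2.6091,φ=5.4105) and Σ D·Y over m':
  (+0.0459+0.2546i)·(+0.1127+0.1344i)  (+0.9307+0.0000i)·(-0.4210+0.0000i)  (-0.0459+0.2546i)·(-0.1127+0.1344i)
Y_1^0(R⁻¹ n̂) = -0.449848+0.000000i

Re=-0.4498 Im=0.0000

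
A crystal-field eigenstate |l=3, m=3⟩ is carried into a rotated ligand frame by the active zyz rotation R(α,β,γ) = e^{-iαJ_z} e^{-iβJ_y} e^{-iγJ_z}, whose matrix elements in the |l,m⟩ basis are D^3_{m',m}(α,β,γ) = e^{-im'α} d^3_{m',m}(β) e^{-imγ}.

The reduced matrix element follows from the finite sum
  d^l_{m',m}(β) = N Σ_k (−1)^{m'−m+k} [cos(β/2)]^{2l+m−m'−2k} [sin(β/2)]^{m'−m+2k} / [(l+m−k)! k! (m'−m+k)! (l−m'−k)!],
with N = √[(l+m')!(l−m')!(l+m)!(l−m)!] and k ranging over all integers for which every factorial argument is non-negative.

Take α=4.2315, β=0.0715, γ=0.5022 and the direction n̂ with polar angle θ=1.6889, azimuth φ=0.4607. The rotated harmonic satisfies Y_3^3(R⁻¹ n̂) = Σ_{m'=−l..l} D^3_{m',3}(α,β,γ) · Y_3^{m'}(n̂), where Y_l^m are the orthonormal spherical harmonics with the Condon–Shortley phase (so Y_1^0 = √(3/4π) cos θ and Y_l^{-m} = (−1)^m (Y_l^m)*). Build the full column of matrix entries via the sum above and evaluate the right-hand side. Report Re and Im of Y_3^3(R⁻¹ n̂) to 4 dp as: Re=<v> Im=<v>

Re=-0.3837 Im=0.1068

Need the full column D^3_{m',3} for m'=−3..3 at α=4.2315, β=0.0715, γ=0.5022.
cos(β/2)=0.999361, sin(β/2)=0.035742
d^3_{-3,3}: single k=6 term ⇒ +0.000000;  D = +0.000000-0.000000i
d^3_{-2,3}: single k=5 term ⇒ +0.000000;  D = +0.000000+0.000000i
d^3_{-1,3}: single k=4 term ⇒ +0.000006;  D = -0.000006+0.000003i
d^3_{0,3}: single k=3 term ⇒ +0.000204;  D = +0.000013-0.000203i
d^3_{1,3}: single k=2 term ⇒ +0.004935;  D = +0.004220+0.002559i
d^3_{2,3}: single k=1 term ⇒ +0.087271;  D = -0.074636+0.045230i
d^3_{3,3}: single k=0 term ⇒ +0.996172;  D = -0.063645-0.994137i
Y_3^{m'}(θ=1.6889,φ=0.4607) and Σ D·Y over m':
  (+0.0000-0.0000i)·(+0.0766-0.4013i)  (+0.0000+0.0000i)·(-0.0718+0.0946i)  (-0.0000+0.0000i)·(-0.2675+0.1328i)  (+0.0000-0.0002i)·(+0.1289+0.0000i)  (+0.0042+0.0026i)·(+0.2675+0.1328i)  (-0.0746+0.0452i)·(-0.0718-0.0946i)  (-0.0636-0.9941i)·(-0.0766-0.4013i)
Y_3^3(R⁻¹ n̂) = -0.383653+0.106758i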